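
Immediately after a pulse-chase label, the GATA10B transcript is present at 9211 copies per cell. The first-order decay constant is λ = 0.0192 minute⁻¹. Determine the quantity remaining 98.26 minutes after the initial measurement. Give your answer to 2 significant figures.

1400 copies per cell

t½ = ln 2 / λ = 0.69315 / 0.0192 ≈ 36.101 minutes.
Number of half-lives: n = 98.26/36.101 ≈ 2.7218.
Remaining = 9211 × (1/2)^2.7218 = 9211 × 0.15159 ≈ 1396.3 copies per cell.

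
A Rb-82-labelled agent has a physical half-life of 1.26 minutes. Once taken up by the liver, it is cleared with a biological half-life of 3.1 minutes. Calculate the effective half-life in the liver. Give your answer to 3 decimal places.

0.896 minutes

1/t_eff = 1/t_phys + 1/t_biol = 1/1.26 + 1/3.1 = 1.1162 per minute.
t_eff = 1.26 × 3.1 / (1.26 + 3.1) ≈ 0.89587 minutes.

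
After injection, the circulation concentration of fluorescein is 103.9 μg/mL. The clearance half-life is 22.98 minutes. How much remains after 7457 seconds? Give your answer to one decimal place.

2.4 μg/mL

Convert the elapsed time: 7457 seconds = 124.283 minutes.
Number of half-lives: n = 124.283/22.98 ≈ 5.4083.
Remaining = 103.9 × (1/2)^5.4083 = 103.9 × 0.023547 ≈ 2.4465 μg/mL.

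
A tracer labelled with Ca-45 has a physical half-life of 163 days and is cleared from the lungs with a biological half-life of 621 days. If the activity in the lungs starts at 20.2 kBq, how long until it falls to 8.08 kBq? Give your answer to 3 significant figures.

171 days

1/t_eff = 1/t_phys + 1/t_biol = 1/163 + 1/621 = 0.0077453 per day.
t_eff = 163 × 621 / (163 + 621) ≈ 129.11 days.
n = log₂(20.2/8.08) ≈ 1.3219; t = 1.3219 × 129.11 ≈ 170.68 days.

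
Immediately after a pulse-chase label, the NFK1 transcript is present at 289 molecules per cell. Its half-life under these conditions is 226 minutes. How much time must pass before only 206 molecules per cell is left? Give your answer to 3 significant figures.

110 minutes

Fraction remaining = 206/289 ≈ 0.7128.
n = log₂(289/206) = ln(1.4029)/ln 2 ≈ 0.48843 half-lives.
t = n × t½ = 0.48843 × 226 ≈ 110.38 minutes.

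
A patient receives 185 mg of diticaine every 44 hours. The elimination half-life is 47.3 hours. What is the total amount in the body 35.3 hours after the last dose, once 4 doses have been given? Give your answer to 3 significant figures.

214 mg

The 4 doses were given 167.3, 123.3, 79.3, 35.3 hours ago.
Total = 185·(1/2)^(167.3/47.3) + 185·(1/2)^(123.3/47.3) + 185·(1/2)^(79.3/47.3) + 185·(1/2)^(35.3/47.3)
      = 15.938 + 30.371 + 57.874 + 110.28 ≈ 214.47 mg.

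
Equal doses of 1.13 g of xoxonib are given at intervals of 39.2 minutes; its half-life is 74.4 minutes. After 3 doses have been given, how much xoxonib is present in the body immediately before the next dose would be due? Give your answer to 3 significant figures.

The 3 doses were given 117.6, 78.4, 39.2 minutes ago.
Total = 1.13·(1/2)^(117.6/74.4) + 1.13·(1/2)^(78.4/74.4) + 1.13·(1/2)^(39.2/74.4)
      = 0.3778 + 0.54433 + 0.78428 ≈ 1.7064 g.

1.71 g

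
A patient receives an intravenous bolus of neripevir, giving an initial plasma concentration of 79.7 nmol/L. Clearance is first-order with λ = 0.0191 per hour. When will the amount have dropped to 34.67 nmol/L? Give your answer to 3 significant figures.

t½ = ln 2 / λ = 0.69315 / 0.0191 ≈ 36.29 hours.
Fraction remaining = 34.67/79.7 ≈ 0.43501.
n = log₂(79.7/34.67) = ln(2.2988)/ln 2 ≈ 1.2009 half-lives.
t = n × t½ = 1.2009 × 36.29 ≈ 43.581 hours.

43.6 hours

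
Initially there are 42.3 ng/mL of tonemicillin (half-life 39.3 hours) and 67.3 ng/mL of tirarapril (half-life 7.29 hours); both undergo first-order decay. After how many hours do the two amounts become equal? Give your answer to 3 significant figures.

Set 42.3·(1/2)^(t/39.3) = 67.3·(1/2)^(t/7.29).
Taking log₂: log₂(42.3/67.3) = t·(1/39.3 − 1/7.29).
log₂(0.62853) = -0.66995; 1/39.3 − 1/7.29 = -0.11173.
t = -0.66995 / -0.11173 ≈ 5.9962 hours.

6.00 hours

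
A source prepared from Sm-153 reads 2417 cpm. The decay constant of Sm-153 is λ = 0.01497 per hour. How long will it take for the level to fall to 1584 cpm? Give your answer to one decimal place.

t½ = ln 2 / λ = 0.69315 / 0.01497 ≈ 46.302 hours.
Fraction remaining = 1584/2417 ≈ 0.65536.
n = log₂(2417/1584) = ln(1.5259)/ln 2 ≈ 0.60965 half-lives.
t = n × t½ = 0.60965 × 46.302 ≈ 28.228 hours.

28.2 hours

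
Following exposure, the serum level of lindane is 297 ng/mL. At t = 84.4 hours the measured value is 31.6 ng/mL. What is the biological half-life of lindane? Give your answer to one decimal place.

26.1 hours

A/A₀ = 31.6/297 ≈ 0.1064.
n = log₂(9.3987) ≈ 3.2325 half-lives elapsed in 84.4 hours.
t½ = 84.4/3.2325 ≈ 26.11 hours.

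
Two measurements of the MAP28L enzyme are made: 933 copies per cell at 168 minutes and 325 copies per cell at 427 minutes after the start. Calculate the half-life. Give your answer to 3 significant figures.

Over Δt = 427 − 168 = 259 minutes, the level fell by a factor of 933/325 ≈ 2.8708.
n = log₂(2.8708) ≈ 1.5214 half-lives, so t½ = 259/1.5214 ≈ 170.23 minutes.

170 minutes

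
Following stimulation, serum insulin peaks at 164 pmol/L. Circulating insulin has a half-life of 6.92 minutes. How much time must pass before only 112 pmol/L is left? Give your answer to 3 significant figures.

Fraction remaining = 112/164 ≈ 0.68293.
n = log₂(164/112) = ln(1.4643)/ln 2 ≈ 0.5502 half-lives.
t = n × t½ = 0.5502 × 6.92 ≈ 3.8074 minutes.

3.81 minutes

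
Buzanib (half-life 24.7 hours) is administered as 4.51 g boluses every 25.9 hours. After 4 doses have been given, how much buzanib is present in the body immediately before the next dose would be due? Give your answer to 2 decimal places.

3.99 g

The 4 doses were given 103.6, 77.7, 51.8, 25.9 hours ago.
Total = 4.51·(1/2)^(103.6/24.7) + 4.51·(1/2)^(77.7/24.7) + 4.51·(1/2)^(51.8/24.7) + 4.51·(1/2)^(25.9/24.7)
      = 0.24635 + 0.50958 + 1.0541 + 2.1803 ≈ 3.9903 g.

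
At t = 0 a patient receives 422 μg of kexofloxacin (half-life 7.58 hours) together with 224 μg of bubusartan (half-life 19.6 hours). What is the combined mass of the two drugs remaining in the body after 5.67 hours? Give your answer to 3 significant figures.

435 μg

kexofloxacin: 422 × (1/2)^(5.67/7.58) = 422 × (1/2)^0.74802 ≈ 251.27 μg.
bubusartan: 224 × (1/2)^(5.67/19.6) = 224 × (1/2)^0.28929 ≈ 183.3 μg.
Total = 251.27 + 183.3 ≈ 434.57 μg.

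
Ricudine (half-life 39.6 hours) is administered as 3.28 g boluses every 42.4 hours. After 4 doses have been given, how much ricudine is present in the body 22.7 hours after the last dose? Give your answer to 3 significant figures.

The 4 doses were given 149.9, 107.5, 65.1, 22.7 hours ago.
Total = 3.28·(1/2)^(149.9/39.6) + 3.28·(1/2)^(107.5/39.6) + 3.28·(1/2)^(65.1/39.6) + 3.28·(1/2)^(22.7/39.6)
      = 0.23789 + 0.49967 + 1.0495 + 2.2045 ≈ 3.9916 g.

3.99 g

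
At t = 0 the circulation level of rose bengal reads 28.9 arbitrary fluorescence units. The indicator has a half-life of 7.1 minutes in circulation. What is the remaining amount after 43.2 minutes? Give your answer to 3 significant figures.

0.426 arbitrary fluorescence units

Number of half-lives: n = 43.2/7.1 ≈ 6.0845.
Remaining = 28.9 × (1/2)^6.0845 = 28.9 × 0.014736 ≈ 0.42587 arbitrary fluorescence units.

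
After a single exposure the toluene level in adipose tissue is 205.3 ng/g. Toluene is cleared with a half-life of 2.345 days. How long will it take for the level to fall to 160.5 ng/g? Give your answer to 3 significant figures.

Fraction remaining = 160.5/205.3 ≈ 0.78178.
n = log₂(205.3/160.5) = ln(1.2791)/ln 2 ≈ 0.35516 half-lives.
t = n × t½ = 0.35516 × 2.345 ≈ 0.83285 days.

0.833 days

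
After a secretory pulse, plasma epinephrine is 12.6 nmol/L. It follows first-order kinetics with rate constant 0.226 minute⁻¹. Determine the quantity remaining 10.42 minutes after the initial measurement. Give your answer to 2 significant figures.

t½ = ln 2 / k = 0.69315 / 0.226 ≈ 3.067 minutes.
Number of half-lives: n = 10.42/3.067 ≈ 3.3974.
Remaining = 12.6 × (1/2)^3.3974 = 12.6 × 0.094901 ≈ 1.1958 nmol/L.

1.2 nmol/L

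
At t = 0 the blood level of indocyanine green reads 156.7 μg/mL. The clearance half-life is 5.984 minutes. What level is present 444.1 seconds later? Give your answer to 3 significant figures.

Convert the elapsed time: 444.1 seconds = 7.40167 minutes.
Number of half-lives: n = 7.40167/5.984 ≈ 1.2369.
Remaining = 156.7 × (1/2)^1.2369 = 156.7 × 0.42428 ≈ 66.485 μg/mL.

66.5 μg/mL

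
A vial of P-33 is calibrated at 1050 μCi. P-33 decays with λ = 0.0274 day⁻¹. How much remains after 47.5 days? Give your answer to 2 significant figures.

t½ = ln 2 / λ = 0.69315 / 0.0274 ≈ 25.297 days.
Number of half-lives: n = 47.5/25.297 ≈ 1.8777.
Remaining = 1050 × (1/2)^1.8777 = 1050 × 0.27212 ≈ 285.73 μCi.

290 μCi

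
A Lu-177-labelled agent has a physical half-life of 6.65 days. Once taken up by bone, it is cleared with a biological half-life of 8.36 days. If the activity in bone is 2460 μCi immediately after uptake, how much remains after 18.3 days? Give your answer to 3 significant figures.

80.1 μCi

1/t_eff = 1/t_phys + 1/t_biol = 1/6.65 + 1/8.36 = 0.26999 per day.
t_eff = 6.65 × 8.36 / (6.65 + 8.36) ≈ 3.7038 days.
Remaining = 2460 × (1/2)^(18.3/3.7038) = 2460 × (1/2)^4.9409 ≈ 80.091 μCi.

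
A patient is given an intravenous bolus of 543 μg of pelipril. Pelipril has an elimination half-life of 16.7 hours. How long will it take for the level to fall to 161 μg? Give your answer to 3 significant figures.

Fraction remaining = 161/543 ≈ 0.2965.
n = log₂(543/161) = ln(3.3727)/ln 2 ≈ 1.7539 half-lives.
t = n × t½ = 1.7539 × 16.7 ≈ 29.29 hours.

29.3 hours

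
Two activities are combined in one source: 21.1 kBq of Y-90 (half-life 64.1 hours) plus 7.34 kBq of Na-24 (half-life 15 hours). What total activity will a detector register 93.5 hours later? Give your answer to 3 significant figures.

Y-90: 21.1 × (1/2)^(93.5/64.1) = 21.1 × (1/2)^1.4587 ≈ 7.6768 kBq.
Na-24: 7.34 × (1/2)^(93.5/15) = 7.34 × (1/2)^6.2333 ≈ 0.097561 kBq.
Total = 7.6768 + 0.097561 ≈ 7.7744 kBq.

7.77 kBq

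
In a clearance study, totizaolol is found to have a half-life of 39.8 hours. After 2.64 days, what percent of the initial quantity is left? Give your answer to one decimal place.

2.64 days = 63.36 hours.
n = 63.36/39.8 ≈ 1.592 half-lives.
Fraction remaining = (1/2)^1.592 ≈ 0.33172, i.e. 33.172%.

33.2%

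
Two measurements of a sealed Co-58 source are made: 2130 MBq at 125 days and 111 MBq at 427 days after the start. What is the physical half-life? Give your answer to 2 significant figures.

71 days

Over Δt = 427 − 125 = 302 days, the level fell by a factor of 2130/111 ≈ 19.189.
n = log₂(19.189) ≈ 4.2622 half-lives, so t½ = 302/4.2622 ≈ 70.855 days.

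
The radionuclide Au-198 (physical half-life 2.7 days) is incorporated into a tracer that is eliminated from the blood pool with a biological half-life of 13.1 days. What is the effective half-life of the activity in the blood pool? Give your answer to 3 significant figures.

2.24 days

1/t_eff = 1/t_phys + 1/t_biol = 1/2.7 + 1/13.1 = 0.44671 per day.
t_eff = 2.7 × 13.1 / (2.7 + 13.1) ≈ 2.2386 days.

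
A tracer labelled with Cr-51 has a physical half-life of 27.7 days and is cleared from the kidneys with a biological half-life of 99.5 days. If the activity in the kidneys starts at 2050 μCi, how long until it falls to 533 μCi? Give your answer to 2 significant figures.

1/t_eff = 1/t_phys + 1/t_biol = 1/27.7 + 1/99.5 = 0.046151 per day.
t_eff = 27.7 × 99.5 / (27.7 + 99.5) ≈ 21.668 days.
n = log₂(2050/533) ≈ 1.9434; t = 1.9434 × 21.668 ≈ 42.11 days.

42 days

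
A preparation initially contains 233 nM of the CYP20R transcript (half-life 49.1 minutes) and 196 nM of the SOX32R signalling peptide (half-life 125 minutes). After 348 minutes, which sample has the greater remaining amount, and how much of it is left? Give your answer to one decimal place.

SOX32R signalling peptide, 28.5 nM

CYP20R transcript: 233 × (1/2)^7.0876 ≈ 1.7131 nM.
SOX32R signalling peptide: 196 × (1/2)^2.784 ≈ 28.457 nM.
SOX32R signalling peptide has more remaining, at ≈ 28.457 nM.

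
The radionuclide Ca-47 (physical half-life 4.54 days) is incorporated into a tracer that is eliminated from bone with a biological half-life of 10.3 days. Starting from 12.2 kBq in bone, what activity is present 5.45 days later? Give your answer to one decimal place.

3.7 kBq

1/t_eff = 1/t_phys + 1/t_biol = 1/4.54 + 1/10.3 = 0.31735 per day.
t_eff = 4.54 × 10.3 / (4.54 + 10.3) ≈ 3.1511 days.
Remaining = 12.2 × (1/2)^(5.45/3.1511) = 12.2 × (1/2)^1.7296 ≈ 3.6788 kBq.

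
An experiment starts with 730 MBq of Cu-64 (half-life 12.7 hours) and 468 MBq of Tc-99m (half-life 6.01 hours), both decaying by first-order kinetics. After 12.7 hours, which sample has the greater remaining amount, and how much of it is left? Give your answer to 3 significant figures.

Cu-64: 730 × (1/2)^1 ≈ 365 MBq.
Tc-99m: 468 × (1/2)^2.1131 ≈ 108.17 MBq.
Cu-64 has more remaining, at ≈ 365 MBq.

Cu-64, 365 MBq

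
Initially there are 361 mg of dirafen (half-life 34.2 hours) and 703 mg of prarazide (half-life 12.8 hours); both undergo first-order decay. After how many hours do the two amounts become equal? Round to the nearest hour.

Set 361·(1/2)^(t/34.2) = 703·(1/2)^(t/12.8).
Taking log₂: log₂(361/703) = t·(1/34.2 − 1/12.8).
log₂(0.51351) = -0.96153; 1/34.2 − 1/12.8 = -0.048885.
t = -0.96153 / -0.048885 ≈ 19.669 hours.

20 hours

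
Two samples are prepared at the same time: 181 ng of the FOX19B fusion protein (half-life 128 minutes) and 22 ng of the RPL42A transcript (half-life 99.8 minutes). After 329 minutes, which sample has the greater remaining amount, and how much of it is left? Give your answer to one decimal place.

FOX19B fusion protein: 181 × (1/2)^2.5703 ≈ 30.475 ng.
RPL42A transcript: 22 × (1/2)^3.2966 ≈ 2.239 ng.
FOX19B fusion protein has more remaining, at ≈ 30.475 ng.

FOX19B fusion protein, 30.5 ng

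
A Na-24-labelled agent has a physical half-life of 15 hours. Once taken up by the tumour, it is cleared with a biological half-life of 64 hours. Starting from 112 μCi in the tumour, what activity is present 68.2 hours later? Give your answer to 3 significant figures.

2.29 μCi

1/t_eff = 1/t_phys + 1/t_biol = 1/15 + 1/64 = 0.082292 per hour.
t_eff = 15 × 64 / (15 + 64) ≈ 12.152 hours.
Remaining = 112 × (1/2)^(68.2/12.152) = 112 × (1/2)^5.6123 ≈ 2.2895 μCi.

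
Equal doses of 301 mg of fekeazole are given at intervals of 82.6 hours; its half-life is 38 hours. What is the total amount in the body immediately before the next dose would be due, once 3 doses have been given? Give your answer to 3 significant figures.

The 3 doses were given 247.8, 165.2, 82.6 hours ago.
Total = 301·(1/2)^(247.8/38) + 301·(1/2)^(165.2/38) + 301·(1/2)^(82.6/38)
      = 3.2774 + 14.787 + 66.715 ≈ 84.779 mg.

84.8 mg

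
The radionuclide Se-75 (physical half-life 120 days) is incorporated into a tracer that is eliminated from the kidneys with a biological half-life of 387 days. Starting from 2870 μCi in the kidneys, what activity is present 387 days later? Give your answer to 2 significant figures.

1/t_eff = 1/t_phys + 1/t_biol = 1/120 + 1/387 = 0.010917 per day.
t_eff = 120 × 387 / (120 + 387) ≈ 91.598 days.
Remaining = 2870 × (1/2)^(387/91.598) = 2870 × (1/2)^4.225 ≈ 153.47 μCi.

150 μCi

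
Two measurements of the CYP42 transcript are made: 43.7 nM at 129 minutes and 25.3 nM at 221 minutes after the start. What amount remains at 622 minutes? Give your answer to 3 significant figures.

Over Δt = 221 − 129 = 92 minutes, the level fell by a factor of 43.7/25.3 ≈ 1.7273.
n = log₂(1.7273) ≈ 0.7885 half-lives, so t½ = 92/0.7885 ≈ 116.68 minutes.
From t = 221 to t = 622: 25.3 × (1/2)^((622−221)/116.68) ≈ 2.3363 nM.

2.34 nM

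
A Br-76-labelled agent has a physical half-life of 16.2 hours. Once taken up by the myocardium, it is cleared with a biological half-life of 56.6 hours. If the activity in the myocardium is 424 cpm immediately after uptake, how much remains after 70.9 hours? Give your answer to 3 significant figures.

8.57 cpm

1/t_eff = 1/t_phys + 1/t_biol = 1/16.2 + 1/56.6 = 0.079396 per hour.
t_eff = 16.2 × 56.6 / (16.2 + 56.6) ≈ 12.595 hours.
Remaining = 424 × (1/2)^(70.9/12.595) = 424 × (1/2)^5.6292 ≈ 8.5666 cpm.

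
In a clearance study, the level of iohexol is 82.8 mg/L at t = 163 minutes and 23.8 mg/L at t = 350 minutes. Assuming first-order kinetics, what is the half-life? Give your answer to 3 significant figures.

104 minutes

Over Δt = 350 − 163 = 187 minutes, the level fell by a factor of 82.8/23.8 ≈ 3.479.
n = log₂(3.479) ≈ 1.7987 half-lives, so t½ = 187/1.7987 ≈ 103.97 minutes.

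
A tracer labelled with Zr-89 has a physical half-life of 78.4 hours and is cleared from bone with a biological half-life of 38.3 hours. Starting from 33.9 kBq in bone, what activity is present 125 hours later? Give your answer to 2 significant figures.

1.2 kBq

1/t_eff = 1/t_phys + 1/t_biol = 1/78.4 + 1/38.3 = 0.038865 per hour.
t_eff = 78.4 × 38.3 / (78.4 + 38.3) ≈ 25.73 hours.
Remaining = 33.9 × (1/2)^(125/25.73) = 33.9 × (1/2)^4.8581 ≈ 1.1689 kBq.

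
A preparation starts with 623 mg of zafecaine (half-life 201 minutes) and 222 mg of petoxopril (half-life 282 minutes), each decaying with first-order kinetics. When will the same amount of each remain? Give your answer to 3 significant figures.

Set 623·(1/2)^(t/201) = 222·(1/2)^(t/282).
Taking log₂: log₂(623/222) = t·(1/201 − 1/282).
log₂(2.8063) = 1.4887; 1/201 − 1/282 = 0.001429.
t = 1.4887 / 0.001429 ≈ 1041.7 minutes.

1040 minutes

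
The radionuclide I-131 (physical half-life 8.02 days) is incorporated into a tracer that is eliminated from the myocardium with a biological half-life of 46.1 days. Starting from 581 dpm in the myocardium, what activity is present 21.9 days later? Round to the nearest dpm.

63 dpm

1/t_eff = 1/t_phys + 1/t_biol = 1/8.02 + 1/46.1 = 0.14638 per day.
t_eff = 8.02 × 46.1 / (8.02 + 46.1) ≈ 6.8315 days.
Remaining = 581 × (1/2)^(21.9/6.8315) = 581 × (1/2)^3.2057 ≈ 62.973 dpm.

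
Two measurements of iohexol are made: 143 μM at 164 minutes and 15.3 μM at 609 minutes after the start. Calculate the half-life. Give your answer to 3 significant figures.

138 minutes

Over Δt = 609 − 164 = 445 minutes, the level fell by a factor of 143/15.3 ≈ 9.3464.
n = log₂(9.3464) ≈ 3.2244 half-lives, so t½ = 445/3.2244 ≈ 138.01 minutes.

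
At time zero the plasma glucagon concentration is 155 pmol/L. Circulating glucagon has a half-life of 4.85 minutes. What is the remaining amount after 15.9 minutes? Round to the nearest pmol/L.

Number of half-lives: n = 15.9/4.85 ≈ 3.2784.
Remaining = 155 × (1/2)^3.2784 = 155 × 0.10307 ≈ 15.975 pmol/L.

16 pmol/L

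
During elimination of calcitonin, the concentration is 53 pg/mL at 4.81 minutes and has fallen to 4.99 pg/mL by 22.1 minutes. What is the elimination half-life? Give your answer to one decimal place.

5.1 minutes

Over Δt = 22.1 − 4.81 = 17.29 minutes, the level fell by a factor of 53/4.99 ≈ 10.621.
n = log₂(10.621) ≈ 3.4089 half-lives, so t½ = 17.29/3.4089 ≈ 5.072 minutes.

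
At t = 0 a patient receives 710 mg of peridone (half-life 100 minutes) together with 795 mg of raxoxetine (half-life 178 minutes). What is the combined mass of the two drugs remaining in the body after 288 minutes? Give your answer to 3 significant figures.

355 mg

peridone: 710 × (1/2)^(288/100) = 710 × (1/2)^2.88 ≈ 96.448 mg.
raxoxetine: 795 × (1/2)^(288/178) = 795 × (1/2)^1.618 ≈ 259 mg.
Total = 96.448 + 259 ≈ 355.45 mg.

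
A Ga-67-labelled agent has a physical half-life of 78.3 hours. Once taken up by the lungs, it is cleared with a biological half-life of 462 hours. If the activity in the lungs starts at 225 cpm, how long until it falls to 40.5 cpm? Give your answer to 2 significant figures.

170 hours

1/t_eff = 1/t_phys + 1/t_biol = 1/78.3 + 1/462 = 0.014936 per hour.
t_eff = 78.3 × 462 / (78.3 + 462) ≈ 66.953 hours.
n = log₂(225/40.5) ≈ 2.4739; t = 2.4739 × 66.953 ≈ 165.64 hours.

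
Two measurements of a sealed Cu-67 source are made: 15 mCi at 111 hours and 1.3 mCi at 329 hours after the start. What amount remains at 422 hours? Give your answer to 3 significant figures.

Over Δt = 329 − 111 = 218 hours, the level fell by a factor of 15/1.3 ≈ 11.538.
n = log₂(11.538) ≈ 3.5284 half-lives, so t½ = 218/3.5284 ≈ 61.785 hours.
From t = 329 to t = 422: 1.3 × (1/2)^((422−329)/61.785) ≈ 0.45796 mCi.

0.458 mCi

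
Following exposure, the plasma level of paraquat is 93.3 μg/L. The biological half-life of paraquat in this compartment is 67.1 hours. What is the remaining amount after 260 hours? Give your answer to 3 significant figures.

6.36 μg/L

Number of half-lives: n = 260/67.1 ≈ 3.8748.
Remaining = 93.3 × (1/2)^3.8748 = 93.3 × 0.068166 ≈ 6.3598 μg/L.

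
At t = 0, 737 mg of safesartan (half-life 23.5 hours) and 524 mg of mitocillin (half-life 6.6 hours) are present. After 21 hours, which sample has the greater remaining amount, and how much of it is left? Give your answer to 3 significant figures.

safesartan, 397 mg

safesartan: 737 × (1/2)^0.89362 ≈ 396.7 mg.
mitocillin: 524 × (1/2)^3.1818 ≈ 57.744 mg.
Safesartan has more remaining, at ≈ 396.7 mg.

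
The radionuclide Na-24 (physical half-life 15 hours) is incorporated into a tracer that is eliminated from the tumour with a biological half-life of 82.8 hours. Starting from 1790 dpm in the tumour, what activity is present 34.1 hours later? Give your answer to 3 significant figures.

278 dpm

1/t_eff = 1/t_phys + 1/t_biol = 1/15 + 1/82.8 = 0.078744 per hour.
t_eff = 15 × 82.8 / (15 + 82.8) ≈ 12.699 hours.
Remaining = 1790 × (1/2)^(34.1/12.699) = 1790 × (1/2)^2.6852 ≈ 278.31 dpm.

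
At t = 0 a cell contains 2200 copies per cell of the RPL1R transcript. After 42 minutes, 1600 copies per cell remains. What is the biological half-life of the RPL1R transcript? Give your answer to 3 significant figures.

A/A₀ = 1600/2200 ≈ 0.72727.
n = log₂(1.375) ≈ 0.45943 half-lives elapsed in 42 minutes.
t½ = 42/0.45943 ≈ 91.417 minutes.

91.4 minutes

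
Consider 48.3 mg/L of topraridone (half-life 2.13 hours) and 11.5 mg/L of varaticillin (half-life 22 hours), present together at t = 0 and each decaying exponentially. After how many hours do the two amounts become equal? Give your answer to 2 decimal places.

4.88 hours

Set 48.3·(1/2)^(t/2.13) = 11.5·(1/2)^(t/22).
Taking log₂: log₂(48.3/11.5) = t·(1/2.13 − 1/22).
log₂(4.2) = 2.0704; 1/2.13 − 1/22 = 0.42403.
t = 2.0704 / 0.42403 ≈ 4.8827 hours.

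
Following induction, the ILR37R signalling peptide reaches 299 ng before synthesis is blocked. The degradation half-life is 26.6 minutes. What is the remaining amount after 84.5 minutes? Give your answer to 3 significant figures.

Number of half-lives: n = 84.5/26.6 ≈ 3.1767.
Remaining = 299 × (1/2)^3.1767 = 299 × 0.11059 ≈ 33.067 ng.

33.1 ng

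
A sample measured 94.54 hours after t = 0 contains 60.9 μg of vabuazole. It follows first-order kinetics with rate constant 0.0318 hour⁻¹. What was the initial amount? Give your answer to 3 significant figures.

t½ = ln 2 / λ = 0.69315 / 0.0318 ≈ 21.797 hours.
Number of half-lives elapsed: n = 94.54/21.797 ≈ 4.3373.
A₀ = A × 2^n = 60.9 × 2^4.3373 = 60.9 × 20.214 ≈ 1231 μg.

1230 μg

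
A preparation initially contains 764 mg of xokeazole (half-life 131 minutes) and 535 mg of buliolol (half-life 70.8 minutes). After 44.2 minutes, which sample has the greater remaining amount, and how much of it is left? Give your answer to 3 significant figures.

xokeazole: 764 × (1/2)^0.3374 ≈ 604.68 mg.
buliolol: 535 × (1/2)^0.62429 ≈ 347.07 mg.
Xokeazole has more remaining, at ≈ 604.68 mg.

xokeazole, 605 mg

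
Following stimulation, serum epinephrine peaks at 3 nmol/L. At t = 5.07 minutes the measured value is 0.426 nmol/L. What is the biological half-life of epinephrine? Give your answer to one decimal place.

1.8 minutes

A/A₀ = 0.426/3 ≈ 0.142.
n = log₂(7.0423) ≈ 2.816 half-lives elapsed in 5.07 minutes.
t½ = 5.07/2.816 ≈ 1.8004 minutes.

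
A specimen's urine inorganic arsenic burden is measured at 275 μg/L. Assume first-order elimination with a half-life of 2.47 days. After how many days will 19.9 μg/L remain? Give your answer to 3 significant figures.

Fraction remaining = 19.9/275 ≈ 0.072364.
n = log₂(275/19.9) = ln(13.819)/ln 2 ≈ 3.7886 half-lives.
t = n × t½ = 3.7886 × 2.47 ≈ 9.3578 days.

9.36 days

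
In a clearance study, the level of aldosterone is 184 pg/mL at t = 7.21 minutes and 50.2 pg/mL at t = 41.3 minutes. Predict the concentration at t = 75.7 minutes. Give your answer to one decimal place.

13.5 pg/mL

Over Δt = 41.3 − 7.21 = 34.09 minutes, the level fell by a factor of 184/50.2 ≈ 3.6653.
n = log₂(3.6653) ≈ 1.8739 half-lives, so t½ = 34.09/1.8739 ≈ 18.192 minutes.
From t = 41.3 to t = 75.7: 50.2 × (1/2)^((75.7−41.3)/18.192) ≈ 13.535 pg/mL.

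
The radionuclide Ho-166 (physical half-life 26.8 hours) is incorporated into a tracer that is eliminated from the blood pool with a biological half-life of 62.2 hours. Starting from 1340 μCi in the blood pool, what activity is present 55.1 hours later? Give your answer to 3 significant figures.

1/t_eff = 1/t_phys + 1/t_biol = 1/26.8 + 1/62.2 = 0.053391 per hour.
t_eff = 26.8 × 62.2 / (26.8 + 62.2) ≈ 18.73 hours.
Remaining = 1340 × (1/2)^(55.1/18.73) = 1340 × (1/2)^2.9418 ≈ 174.39 μCi.

174 μCi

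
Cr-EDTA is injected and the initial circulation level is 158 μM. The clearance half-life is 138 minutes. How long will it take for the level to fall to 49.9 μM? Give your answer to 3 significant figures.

229 minutes

Fraction remaining = 49.9/158 ≈ 0.31582.
n = log₂(158/49.9) = ln(3.1663)/ln 2 ≈ 1.6628 half-lives.
t = n × t½ = 1.6628 × 138 ≈ 229.47 minutes.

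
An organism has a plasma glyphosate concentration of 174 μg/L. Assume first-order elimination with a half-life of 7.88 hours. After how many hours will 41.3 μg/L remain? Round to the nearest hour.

Fraction remaining = 41.3/174 ≈ 0.23736.
n = log₂(174/41.3) = ln(4.2131)/ln 2 ≈ 2.0749 half-lives.
t = n × t½ = 2.0749 × 7.88 ≈ 16.35 hours.

16 hours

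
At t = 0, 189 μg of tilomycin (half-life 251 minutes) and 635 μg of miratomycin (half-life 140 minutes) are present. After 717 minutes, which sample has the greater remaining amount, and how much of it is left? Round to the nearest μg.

tilomycin: 189 × (1/2)^2.8566 ≈ 26.094 μg.
miratomycin: 635 × (1/2)^5.1214 ≈ 18.242 μg.
Tilomycin has more remaining, at ≈ 26.094 μg.

tilomycin, 26 μg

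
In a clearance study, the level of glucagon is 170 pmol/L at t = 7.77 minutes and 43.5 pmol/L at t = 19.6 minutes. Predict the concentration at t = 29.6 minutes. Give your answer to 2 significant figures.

14 pmol/L

Over Δt = 19.6 − 7.77 = 11.83 minutes, the level fell by a factor of 170/43.5 ≈ 3.908.
n = log₂(3.908) ≈ 1.9664 half-lives, so t½ = 11.83/1.9664 ≈ 6.0159 minutes.
From t = 19.6 to t = 29.6: 43.5 × (1/2)^((29.6−19.6)/6.0159) ≈ 13.744 pmol/L.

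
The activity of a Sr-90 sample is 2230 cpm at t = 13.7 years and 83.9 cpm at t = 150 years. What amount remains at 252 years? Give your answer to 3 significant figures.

Over Δt = 150 − 13.7 = 136.3 years, the level fell by a factor of 2230/83.9 ≈ 26.579.
n = log₂(26.579) ≈ 4.7322 half-lives, so t½ = 136.3/4.7322 ≈ 28.802 years.
From t = 150 to t = 252: 83.9 × (1/2)^((252−150)/28.802) ≈ 7.2062 cpm.

7.21 cpm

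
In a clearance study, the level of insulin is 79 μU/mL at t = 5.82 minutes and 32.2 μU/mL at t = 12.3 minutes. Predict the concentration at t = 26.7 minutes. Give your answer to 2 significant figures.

Over Δt = 12.3 − 5.82 = 6.48 minutes, the level fell by a factor of 79/32.2 ≈ 2.4534.
n = log₂(2.4534) ≈ 1.2948 half-lives, so t½ = 6.48/1.2948 ≈ 5.0047 minutes.
From t = 12.3 to t = 26.7: 32.2 × (1/2)^((26.7−12.3)/5.0047) ≈ 4.3823 μU/mL.

4.4 μU/mL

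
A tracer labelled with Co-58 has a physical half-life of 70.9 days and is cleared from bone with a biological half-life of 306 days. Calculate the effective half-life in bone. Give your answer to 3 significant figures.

57.6 days

1/t_eff = 1/t_phys + 1/t_biol = 1/70.9 + 1/306 = 0.017372 per day.
t_eff = 70.9 × 306 / (70.9 + 306) ≈ 57.563 days.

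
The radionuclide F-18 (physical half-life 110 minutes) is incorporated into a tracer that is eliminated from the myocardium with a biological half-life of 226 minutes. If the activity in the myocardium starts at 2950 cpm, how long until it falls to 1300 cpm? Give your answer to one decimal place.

1/t_eff = 1/t_phys + 1/t_biol = 1/110 + 1/226 = 0.013516 per minute.
t_eff = 110 × 226 / (110 + 226) ≈ 73.988 minutes.
n = log₂(2950/1300) ≈ 1.1822; t = 1.1822 × 73.988 ≈ 87.469 minutes.

87.5 minutes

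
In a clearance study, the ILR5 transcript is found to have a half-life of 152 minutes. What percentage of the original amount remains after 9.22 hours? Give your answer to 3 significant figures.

9.22 hours = 553.2 minutes.
n = 553.2/152 ≈ 3.6395 half-lives.
Fraction remaining = (1/2)^3.6395 ≈ 0.080243, i.e. 8.0243%.

8.02%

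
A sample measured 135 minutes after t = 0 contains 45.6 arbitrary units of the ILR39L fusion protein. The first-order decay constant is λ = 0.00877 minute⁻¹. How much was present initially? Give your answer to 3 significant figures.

t½ = ln 2 / λ = 0.69315 / 0.00877 ≈ 79.036 minutes.
Number of half-lives elapsed: n = 135/79.036 ≈ 1.7081.
A₀ = A × 2^n = 45.6 × 2^1.7081 = 45.6 × 3.2673 ≈ 148.99 arbitrary units.

149 arbitrary units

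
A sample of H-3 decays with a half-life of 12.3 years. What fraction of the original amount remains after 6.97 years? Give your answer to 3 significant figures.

n = 6.97/12.3 ≈ 0.56667 half-lives.
Fraction remaining = (1/2)^0.56667 ≈ 0.67517.

0.675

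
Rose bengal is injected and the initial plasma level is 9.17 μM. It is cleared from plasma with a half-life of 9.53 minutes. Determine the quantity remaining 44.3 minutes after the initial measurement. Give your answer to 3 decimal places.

0.366 μM

Number of half-lives: n = 44.3/9.53 ≈ 4.6485.
Remaining = 9.17 × (1/2)^4.6485 = 9.17 × 0.039872 ≈ 0.36563 μM.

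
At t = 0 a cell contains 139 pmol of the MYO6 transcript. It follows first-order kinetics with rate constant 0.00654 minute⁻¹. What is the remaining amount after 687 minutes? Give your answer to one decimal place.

1.6 pmol

t½ = ln 2 / λ = 0.69315 / 0.00654 ≈ 105.99 minutes.
Number of half-lives: n = 687/105.99 ≈ 6.482.
Remaining = 139 × (1/2)^6.482 = 139 × 0.011187 ≈ 1.555 pmol.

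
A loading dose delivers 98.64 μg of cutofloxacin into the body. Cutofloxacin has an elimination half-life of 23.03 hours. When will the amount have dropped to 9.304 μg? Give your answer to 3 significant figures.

78.4 hours

Fraction remaining = 9.304/98.64 ≈ 0.094323.
n = log₂(98.64/9.304) = ln(10.602)/ln 2 ≈ 3.4062 half-lives.
t = n × t½ = 3.4062 × 23.03 ≈ 78.446 hours.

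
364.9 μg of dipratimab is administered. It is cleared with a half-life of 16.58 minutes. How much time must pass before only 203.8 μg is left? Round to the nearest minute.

14 minutes

Fraction remaining = 203.8/364.9 ≈ 0.55851.
n = log₂(364.9/203.8) = ln(1.7905)/ln 2 ≈ 0.84035 half-lives.
t = n × t½ = 0.84035 × 16.58 ≈ 13.933 minutes.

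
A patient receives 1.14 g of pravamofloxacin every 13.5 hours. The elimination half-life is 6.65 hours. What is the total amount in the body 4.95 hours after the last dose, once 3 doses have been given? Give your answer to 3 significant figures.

0.888 g

The 3 doses were given 31.95, 18.45, 4.95 hours ago.
Total = 1.14·(1/2)^(31.95/6.65) + 1.14·(1/2)^(18.45/6.65) + 1.14·(1/2)^(4.95/6.65)
      = 0.040795 + 0.16662 + 0.6805 ≈ 0.88791 g.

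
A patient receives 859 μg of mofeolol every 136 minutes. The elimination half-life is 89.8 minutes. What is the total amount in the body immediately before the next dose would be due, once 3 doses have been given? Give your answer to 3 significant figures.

The 3 doses were given 408, 272, 136 minutes ago.
Total = 859·(1/2)^(408/89.8) + 859·(1/2)^(272/89.8) + 859·(1/2)^(136/89.8)
      = 36.837 + 105.24 + 300.67 ≈ 442.75 μg.

443 μg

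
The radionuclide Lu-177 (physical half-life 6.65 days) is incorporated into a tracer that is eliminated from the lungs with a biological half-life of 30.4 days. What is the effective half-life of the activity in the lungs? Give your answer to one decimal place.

1/t_eff = 1/t_phys + 1/t_biol = 1/6.65 + 1/30.4 = 0.18327 per day.
t_eff = 6.65 × 30.4 / (6.65 + 30.4) ≈ 5.4564 days.

5.5 days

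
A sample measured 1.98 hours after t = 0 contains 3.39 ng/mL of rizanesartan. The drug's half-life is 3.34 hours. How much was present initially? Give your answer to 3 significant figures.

5.11 ng/mL

Number of half-lives elapsed: n = 1.98/3.34 ≈ 0.59281.
A₀ = A × 2^n = 3.39 × 2^0.59281 = 3.39 × 1.5082 ≈ 5.1128 ng/mL.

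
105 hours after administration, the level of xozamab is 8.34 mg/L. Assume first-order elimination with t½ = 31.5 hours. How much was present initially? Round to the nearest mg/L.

Number of half-lives elapsed: n = 105/31.5 ≈ 3.3333.
A₀ = A × 2^n = 8.34 × 2^3.3333 = 8.34 × 10.079 ≈ 84.062 mg/L.

84 mg/L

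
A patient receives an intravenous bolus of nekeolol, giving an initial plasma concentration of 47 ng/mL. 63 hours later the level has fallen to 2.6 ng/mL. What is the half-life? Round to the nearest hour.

A/A₀ = 2.6/47 ≈ 0.055319.
n = log₂(18.077) ≈ 4.1761 half-lives elapsed in 63 hours.
t½ = 63/4.1761 ≈ 15.086 hours.

15 hours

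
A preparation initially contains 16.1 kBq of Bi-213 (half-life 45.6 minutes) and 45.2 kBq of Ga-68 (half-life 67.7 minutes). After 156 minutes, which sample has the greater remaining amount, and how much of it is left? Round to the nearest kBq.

Bi-213: 16.1 × (1/2)^3.4211 ≈ 1.5031 kBq.
Ga-68: 45.2 × (1/2)^2.3043 ≈ 9.1512 kBq.
Ga-68 has more remaining, at ≈ 9.1512 kBq.

Ga-68, 9 kBq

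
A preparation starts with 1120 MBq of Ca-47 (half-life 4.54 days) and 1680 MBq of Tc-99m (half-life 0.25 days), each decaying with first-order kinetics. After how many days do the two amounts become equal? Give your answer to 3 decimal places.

Set 1120·(1/2)^(t/4.54) = 1680·(1/2)^(t/0.25).
Taking log₂: log₂(1120/1680) = t·(1/4.54 − 1/0.25).
log₂(0.66667) = -0.58496; 1/4.54 − 1/0.25 = -3.7797.
t = -0.58496 / -3.7797 ≈ 0.15476 days.

0.155 days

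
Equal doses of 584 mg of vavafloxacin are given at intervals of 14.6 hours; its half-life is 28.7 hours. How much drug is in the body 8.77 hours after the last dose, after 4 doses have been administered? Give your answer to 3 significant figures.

The 4 doses were given 52.57, 37.97, 23.37, 8.77 hours ago.
Total = 584·(1/2)^(52.57/28.7) + 584·(1/2)^(37.97/28.7) + 584·(1/2)^(23.37/28.7) + 584·(1/2)^(8.77/28.7)
      = 164.06 + 233.43 + 332.11 + 472.53 ≈ 1202.1 mg.

1200 mg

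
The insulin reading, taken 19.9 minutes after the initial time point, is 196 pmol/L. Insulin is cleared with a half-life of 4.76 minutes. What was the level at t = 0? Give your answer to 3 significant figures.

3550 pmol/L

Number of half-lives elapsed: n = 19.9/4.76 ≈ 4.1807.
A₀ = A × 2^n = 196 × 2^4.1807 = 196 × 18.135 ≈ 3554.4 pmol/L.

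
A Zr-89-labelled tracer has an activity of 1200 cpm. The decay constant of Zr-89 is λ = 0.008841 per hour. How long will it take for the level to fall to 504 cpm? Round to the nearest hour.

t½ = ln 2 / λ = 0.69315 / 0.008841 ≈ 78.401 hours.
Fraction remaining = 504/1200 ≈ 0.42.
n = log₂(1200/504) = ln(2.381)/ln 2 ≈ 1.2515 half-lives.
t = n × t½ = 1.2515 × 78.401 ≈ 98.122 hours.

98 hours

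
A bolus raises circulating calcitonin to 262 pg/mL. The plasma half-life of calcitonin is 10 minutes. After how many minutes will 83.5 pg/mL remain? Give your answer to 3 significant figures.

Fraction remaining = 83.5/262 ≈ 0.3187.
n = log₂(262/83.5) = ln(3.1377)/ln 2 ≈ 1.6497 half-lives.
t = n × t½ = 1.6497 × 10 ≈ 16.497 minutes.

16.5 minutes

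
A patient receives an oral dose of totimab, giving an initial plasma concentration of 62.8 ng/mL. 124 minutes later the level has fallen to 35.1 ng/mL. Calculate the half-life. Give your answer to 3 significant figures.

148 minutes

A/A₀ = 35.1/62.8 ≈ 0.55892.
n = log₂(1.7892) ≈ 0.83929 half-lives elapsed in 124 minutes.
t½ = 124/0.83929 ≈ 147.74 minutes.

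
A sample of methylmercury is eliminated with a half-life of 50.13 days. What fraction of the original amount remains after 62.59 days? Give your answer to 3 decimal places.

n = 62.59/50.13 ≈ 1.2486 half-lives.
Fraction remaining = (1/2)^1.2486 ≈ 0.42087.

0.421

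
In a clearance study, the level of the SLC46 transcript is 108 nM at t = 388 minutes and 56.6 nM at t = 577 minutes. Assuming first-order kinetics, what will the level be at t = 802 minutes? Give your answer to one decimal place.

Over Δt = 577 − 388 = 189 minutes, the level fell by a factor of 108/56.6 ≈ 1.9081.
n = log₂(1.9081) ≈ 0.93216 half-lives, so t½ = 189/0.93216 ≈ 202.76 minutes.
From t = 577 to t = 802: 56.6 × (1/2)^((802−577)/202.76) ≈ 26.228 nM.

26.2 nM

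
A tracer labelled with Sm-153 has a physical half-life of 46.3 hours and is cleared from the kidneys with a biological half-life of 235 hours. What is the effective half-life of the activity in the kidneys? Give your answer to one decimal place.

1/t_eff = 1/t_phys + 1/t_biol = 1/46.3 + 1/235 = 0.025854 per hour.
t_eff = 46.3 × 235 / (46.3 + 235) ≈ 38.679 hours.

38.7 hours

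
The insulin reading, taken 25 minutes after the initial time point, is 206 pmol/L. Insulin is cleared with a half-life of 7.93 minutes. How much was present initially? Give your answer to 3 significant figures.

Number of half-lives elapsed: n = 25/7.93 ≈ 3.1526.
A₀ = A × 2^n = 206 × 2^3.1526 = 206 × 8.8925 ≈ 1831.8 pmol/L.

1830 pmol/L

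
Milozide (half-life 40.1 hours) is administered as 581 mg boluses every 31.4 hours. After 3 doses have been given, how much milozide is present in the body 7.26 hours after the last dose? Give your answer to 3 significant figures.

983 mg

The 3 doses were given 70.06, 38.66, 7.26 hours ago.
Total = 581·(1/2)^(70.06/40.1) + 581·(1/2)^(38.66/40.1) + 581·(1/2)^(7.26/40.1)
      = 173.08 + 297.82 + 512.48 ≈ 983.38 mg.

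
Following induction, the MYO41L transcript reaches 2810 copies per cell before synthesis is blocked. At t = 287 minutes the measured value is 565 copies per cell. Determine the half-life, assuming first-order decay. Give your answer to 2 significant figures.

A/A₀ = 565/2810 ≈ 0.20107.
n = log₂(4.9735) ≈ 2.3142 half-lives elapsed in 287 minutes.
t½ = 287/2.3142 ≈ 124.01 minutes.

120 minutes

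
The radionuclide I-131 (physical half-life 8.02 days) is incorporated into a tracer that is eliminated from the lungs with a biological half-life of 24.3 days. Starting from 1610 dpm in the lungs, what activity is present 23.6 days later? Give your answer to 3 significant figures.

1/t_eff = 1/t_phys + 1/t_biol = 1/8.02 + 1/24.3 = 0.16584 per day.
t_eff = 8.02 × 24.3 / (8.02 + 24.3) ≈ 6.0299 days.
Remaining = 1610 × (1/2)^(23.6/6.0299) = 1610 × (1/2)^3.9138 ≈ 106.82 dpm.

107 dpm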